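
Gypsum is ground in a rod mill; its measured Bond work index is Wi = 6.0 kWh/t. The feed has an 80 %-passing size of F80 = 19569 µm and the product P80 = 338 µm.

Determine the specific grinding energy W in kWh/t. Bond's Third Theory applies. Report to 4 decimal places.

W = 10·Wi·(P80^(-½) − F80^(-½))
1/√338 = 0.054393;  1/√19569 = 0.007149
W = 10·6.0·(0.054393 − 0.007149) = 2.8347 kWh/t

W = 2.8347 kWh/t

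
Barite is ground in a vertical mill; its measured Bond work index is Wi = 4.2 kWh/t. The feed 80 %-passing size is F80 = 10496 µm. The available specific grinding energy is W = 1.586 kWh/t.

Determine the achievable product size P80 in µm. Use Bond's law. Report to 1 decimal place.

P80 = 442.8 µm

W = 10·Wi·[P80^(−½) − F80^(−½)]
⇒ 1/√P80 = W/(10·Wi) + 1/√F80
  = 1.5860/(10·4.2) + 1/√10496 = 0.037762 + 0.009761 = 0.047523
P80 = (1/0.047523)² = 21.0425² = 442.79 µm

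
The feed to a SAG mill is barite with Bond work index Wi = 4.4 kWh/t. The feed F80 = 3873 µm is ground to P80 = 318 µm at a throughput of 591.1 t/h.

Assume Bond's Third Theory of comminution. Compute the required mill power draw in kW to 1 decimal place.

P = 1040.6 kW

W = 10·Wi·(P80^(-½) − F80^(-½))
W = 10·4.4·(1/√318 − 1/√3873) = 10·4.4·(0.040009) = 1.7604 kWh/t
P_mill = W·ṁ = 1.7604·591.1 = 1040.6 kW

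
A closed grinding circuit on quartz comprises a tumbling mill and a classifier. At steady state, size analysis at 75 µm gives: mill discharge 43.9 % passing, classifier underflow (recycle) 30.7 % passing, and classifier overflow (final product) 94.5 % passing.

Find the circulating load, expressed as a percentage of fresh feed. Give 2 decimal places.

CL = 383.33 %

Balance %-passing 75 µm (r = R/F):
(1+r)·d = r·u + o ⇒ r = (o−d)/(d−u)
r = (94.5 − 43.9)/(43.9 − 30.7) = 50.6/13.2 = 3.8333
CL = 100·r = 383.33 %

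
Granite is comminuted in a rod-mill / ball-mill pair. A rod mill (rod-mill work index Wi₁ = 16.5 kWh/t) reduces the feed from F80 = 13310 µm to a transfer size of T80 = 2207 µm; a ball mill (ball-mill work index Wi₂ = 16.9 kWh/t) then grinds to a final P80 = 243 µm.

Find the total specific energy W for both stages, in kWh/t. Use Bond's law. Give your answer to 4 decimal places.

W = 9.3260 kWh/t

W = 10 Wi (1/√P80 − 1/√F80)  [Bond]
Stage 1 (13310→2207 µm, Wi₁=16.5): W₁ = 10·16.5·(0.021286 − 0.008668) = 2.0820 kWh/t
Stage 2 (2207→243 µm, Wi₂=16.9): W₂ = 10·16.9·(0.064150 − 0.021286) = 7.2440 kWh/t
W = W₁ + W₂ = 2.0820 + 7.2440 = 9.3260 kWh/t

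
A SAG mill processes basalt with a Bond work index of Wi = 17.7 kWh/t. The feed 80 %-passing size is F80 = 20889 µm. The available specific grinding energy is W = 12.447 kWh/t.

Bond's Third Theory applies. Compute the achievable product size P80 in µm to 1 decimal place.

P80 = 167.6 µm

W = 10·Wi·(P80^(-½) − F80^(-½))
⇒ 1/√P80 = W/(10 Wi) + 1/√F80
  = 12.4470/(10·17.7) + 1/√20889 = 0.070322 + 0.006919 = 0.077241
P80 = (1/0.077241)² = 12.9465² = 167.61 µm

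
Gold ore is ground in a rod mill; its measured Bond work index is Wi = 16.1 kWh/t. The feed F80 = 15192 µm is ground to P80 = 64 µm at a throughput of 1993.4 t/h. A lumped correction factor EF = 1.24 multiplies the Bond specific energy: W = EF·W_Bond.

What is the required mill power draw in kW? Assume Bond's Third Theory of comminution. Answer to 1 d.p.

P = 46516.5 kW

W = 10·Wi·[P80^(−½) − F80^(−½)]
W = 10·16.1·(1/√64 − 1/√15192) = 10·16.1·(0.116887) = 18.8188 kWh/t
Corrected W = EF·W_Bond = 1.24·18.8188 = 23.3353 kWh/t
P = W·T = 23.3353·1993.4 = 46516.5 kW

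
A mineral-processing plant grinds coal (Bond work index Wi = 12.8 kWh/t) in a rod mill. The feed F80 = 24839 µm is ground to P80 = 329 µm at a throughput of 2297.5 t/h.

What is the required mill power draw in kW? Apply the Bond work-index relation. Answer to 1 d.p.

W = 10 Wi / √P80 − 10 Wi / √F80
W = 10·12.8·(1/√329 − 1/√24839) = 10·12.8·(0.048787) = 6.2447 kWh/t
Power = W × throughput = 6.2447 kWh/t × 2297.5 t/h = 14347.2 kW

P = 14347.2 kW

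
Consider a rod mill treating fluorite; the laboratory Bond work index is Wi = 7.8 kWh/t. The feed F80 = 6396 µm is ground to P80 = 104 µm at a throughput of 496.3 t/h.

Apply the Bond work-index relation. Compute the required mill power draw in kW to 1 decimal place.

W = 10 Wi (1/√P80 − 1/√F80)  [Bond]
W = 10·7.8·(1/√104 − 1/√6396) = 10·7.8·(0.085554) = 6.6732 kWh/t
P = W·T = 6.6732·496.3 = 3311.9 kW

P = 3311.9 kW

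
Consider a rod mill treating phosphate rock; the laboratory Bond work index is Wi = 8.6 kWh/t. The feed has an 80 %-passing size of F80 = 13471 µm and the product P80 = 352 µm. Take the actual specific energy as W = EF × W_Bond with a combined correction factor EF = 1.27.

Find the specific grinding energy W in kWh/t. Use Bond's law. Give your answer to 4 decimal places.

W = 10·Wi·(P80^(-½) − F80^(-½))
1/√352 = 0.053300;  1/√13471 = 0.008616
W = 10·8.6·(0.053300 − 0.008616) = 3.8428 kWh/t
With EF = 1.27: W = 3.8428·1.27 = 4.8804 kWh/t

W = 4.8804 kWh/t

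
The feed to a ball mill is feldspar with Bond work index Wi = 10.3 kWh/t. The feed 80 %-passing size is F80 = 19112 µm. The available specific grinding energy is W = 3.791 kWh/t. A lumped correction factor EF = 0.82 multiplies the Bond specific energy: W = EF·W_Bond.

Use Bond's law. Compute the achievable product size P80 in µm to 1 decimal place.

P80 = 368.1 µm

W = 10 Wi / √P80 − 10 Wi / √F80
W_Bond = W / EF = 3.791 / 0.82 = 4.6232 kWh/t
⇒ 1/√P80 = W_Bond/(10 Wi) + 1/√F80
  = 4.6232/(10·10.3) + 1/√19112 = 0.044885 + 0.007233 = 0.052119
P80 = (1/0.052119)² = 19.1870² = 368.14 µm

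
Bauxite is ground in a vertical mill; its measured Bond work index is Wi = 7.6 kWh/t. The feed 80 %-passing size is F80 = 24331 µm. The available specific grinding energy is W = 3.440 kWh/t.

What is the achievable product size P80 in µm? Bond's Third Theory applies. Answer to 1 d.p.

W = 10·Wi·(P80^(-½) − F80^(-½))
P80^-0.5 = F80^-0.5 + W/(10 Wi)
  = 3.4400/(10·7.6) + 1/√24331 = 0.045263 + 0.006411 = 0.051674
P80 = (1/0.051674)² = 19.3521² = 374.50 µm

P80 = 374.5 µm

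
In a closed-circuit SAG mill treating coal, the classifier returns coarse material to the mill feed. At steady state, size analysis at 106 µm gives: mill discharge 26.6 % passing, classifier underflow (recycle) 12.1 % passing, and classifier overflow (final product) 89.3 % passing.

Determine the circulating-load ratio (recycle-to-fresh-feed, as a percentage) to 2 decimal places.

Classifier node, passing 106 µm:
(1+r)·d = r·u + o ⇒ r = (o−d)/(d−u)
r = (89.3 − 26.6)/(26.6 − 12.1) = 62.7/14.5 = 4.3241
CL = 100·r = 432.41 %

CL = 432.41 %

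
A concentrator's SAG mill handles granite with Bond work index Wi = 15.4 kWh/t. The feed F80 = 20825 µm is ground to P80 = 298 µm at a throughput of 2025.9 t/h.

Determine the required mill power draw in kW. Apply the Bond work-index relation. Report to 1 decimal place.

P = 15911.1 kW

Bond: W = 10·Wi·(1/√P80 − 1/√F80)
W = 10·15.4·(1/√298 − 1/√20825) = 10·15.4·(0.050999) = 7.8538 kWh/t
P_mill = W·ṁ = 7.8538·2025.9 = 15911.1 kW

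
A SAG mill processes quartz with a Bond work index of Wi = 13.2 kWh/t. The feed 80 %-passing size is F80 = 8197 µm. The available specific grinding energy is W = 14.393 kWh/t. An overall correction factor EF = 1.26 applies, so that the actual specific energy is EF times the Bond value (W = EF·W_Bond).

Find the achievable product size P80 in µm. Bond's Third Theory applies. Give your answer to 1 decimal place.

P80 = 105.0 µm

Bond:  W = 10 Wi (1/√P − 1/√F)
W_Bond = W / EF = 14.393 / 1.26 = 11.4230 kWh/t
⇒ 1/√P80 = W_Bond/(10 Wi) + 1/√F80
  = 11.4230/(10·13.2) + 1/√8197 = 0.086538 + 0.011045 = 0.097583
P80 = (1/0.097583)² = 10.2477² = 105.01 µm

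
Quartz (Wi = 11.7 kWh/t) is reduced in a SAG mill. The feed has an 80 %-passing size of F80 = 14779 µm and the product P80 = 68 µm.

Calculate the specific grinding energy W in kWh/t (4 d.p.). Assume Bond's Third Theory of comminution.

W = 10·Wi·[P80^(−½) − F80^(−½)]
1/√68 = 0.121268;  1/√14779 = 0.008226
W = 10·11.7·(0.121268 − 0.008226) = 13.2259 kWh/t

W = 13.2259 kWh/t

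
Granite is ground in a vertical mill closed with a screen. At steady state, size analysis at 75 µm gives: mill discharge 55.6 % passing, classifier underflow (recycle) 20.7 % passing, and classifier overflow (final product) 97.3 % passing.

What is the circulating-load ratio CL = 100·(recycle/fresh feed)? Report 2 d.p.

Two-product formula at 75 µm:
d + r·d = r·u + o → r(d−u) = o−d
r = (97.3 − 55.6)/(55.6 − 20.7) = 41.7/34.9 = 1.1948
CL = 100·r = 119.48 %

CL = 119.48 %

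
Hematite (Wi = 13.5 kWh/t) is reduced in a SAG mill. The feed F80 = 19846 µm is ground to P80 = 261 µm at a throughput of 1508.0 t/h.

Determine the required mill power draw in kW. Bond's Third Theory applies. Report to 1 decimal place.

P = 11156.2 kW

W = 10 Wi / √P80 − 10 Wi / √F80
W = 10·13.5·(1/√261 − 1/√19846) = 10·13.5·(0.054800) = 7.3980 kWh/t
Power = W × throughput = 7.3980 kWh/t × 1508.0 t/h = 11156.2 kW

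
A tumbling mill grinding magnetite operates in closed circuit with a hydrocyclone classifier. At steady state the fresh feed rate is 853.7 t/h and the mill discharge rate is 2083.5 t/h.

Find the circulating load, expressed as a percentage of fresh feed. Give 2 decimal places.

CL = 144.06 %

Steady state: M = F + R.
R = M − F = 2083.5 − 853.7 = 1229.8 t/h
CL = 100·R/F = 100·1229.8/853.7 = 144.06 %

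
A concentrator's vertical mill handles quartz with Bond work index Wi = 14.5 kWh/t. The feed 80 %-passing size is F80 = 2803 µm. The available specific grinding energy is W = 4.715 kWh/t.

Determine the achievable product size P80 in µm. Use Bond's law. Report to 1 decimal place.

W = 10 Wi (1/√P80 − 1/√F80)  [Bond]
⇒ 1/√P80 = W/(10·Wi) + 1/√F80
  = 4.7150/(10·14.5) + 1/√2803 = 0.032517 + 0.018888 = 0.051405
P80 = (1/0.051405)² = 19.4532² = 378.43 µm

P80 = 378.4 µm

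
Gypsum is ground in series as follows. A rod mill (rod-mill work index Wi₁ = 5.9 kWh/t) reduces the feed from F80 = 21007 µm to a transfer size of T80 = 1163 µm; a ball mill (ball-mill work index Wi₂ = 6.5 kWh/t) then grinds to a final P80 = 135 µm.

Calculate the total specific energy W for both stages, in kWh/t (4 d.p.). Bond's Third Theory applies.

W = 5.0113 kWh/t

W = 10 Wi (P80^-0.5 − F80^-0.5)
Stage 1 (21007→1163 µm, Wi₁=5.9): W₁ = 10·5.9·(0.029323 − 0.006900) = 1.3230 kWh/t
Stage 2 (1163→135 µm, Wi₂=6.5): W₂ = 10·6.5·(0.086066 − 0.029323) = 3.6883 kWh/t
W = W₁ + W₂ = 1.3230 + 3.6883 = 5.0113 kWh/t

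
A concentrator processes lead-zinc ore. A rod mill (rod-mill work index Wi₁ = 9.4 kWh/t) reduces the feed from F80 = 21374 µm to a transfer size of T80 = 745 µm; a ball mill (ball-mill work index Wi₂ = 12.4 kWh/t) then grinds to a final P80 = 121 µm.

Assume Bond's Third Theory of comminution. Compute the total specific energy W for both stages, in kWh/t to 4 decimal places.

Bond:  W = 10 Wi (1/√P − 1/√F)
Stage 1 (21374→745 µm, Wi₁=9.4): W₁ = 10·9.4·(0.036637 − 0.006840) = 2.8009 kWh/t
Stage 2 (745→121 µm, Wi₂=12.4): W₂ = 10·12.4·(0.090909 − 0.036637) = 6.7297 kWh/t
W = W₁ + W₂ = 2.8009 + 6.7297 = 9.5307 kWh/t

W = 9.5307 kWh/t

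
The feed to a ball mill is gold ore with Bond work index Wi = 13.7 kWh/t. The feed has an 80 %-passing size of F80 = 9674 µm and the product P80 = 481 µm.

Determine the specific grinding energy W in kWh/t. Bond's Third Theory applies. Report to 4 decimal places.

W = 4.8538 kWh/t

W = 10 Wi (P80^-0.5 − F80^-0.5)
1/√481 = 0.045596;  1/√9674 = 0.010167
W = 10·13.7·(0.045596 − 0.010167) = 4.8538 kWh/t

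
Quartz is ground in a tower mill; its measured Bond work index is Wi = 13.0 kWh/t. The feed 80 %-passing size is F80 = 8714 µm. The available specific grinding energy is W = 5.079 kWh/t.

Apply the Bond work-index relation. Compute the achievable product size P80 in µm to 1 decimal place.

P80 = 403.5 µm

W = 10·Wi·(P80^(-½) − F80^(-½))
P80^(−½) = W/(10 Wi) + F80^(−½)
  = 5.0790/(10·13.0) + 1/√8714 = 0.039069 + 0.010713 = 0.049782
P80 = (1/0.049782)² = 20.0877² = 403.52 µm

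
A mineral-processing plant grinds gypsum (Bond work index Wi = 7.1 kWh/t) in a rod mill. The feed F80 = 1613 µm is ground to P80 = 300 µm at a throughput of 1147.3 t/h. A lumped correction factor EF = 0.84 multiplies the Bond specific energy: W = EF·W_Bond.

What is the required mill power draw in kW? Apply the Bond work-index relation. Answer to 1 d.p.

P = 2246.8 kW

Bond:  W = 10 Wi (1/√P − 1/√F)
W = 10·7.1·(1/√300 − 1/√1613) = 10·7.1·(0.032836) = 2.3314 kWh/t
W_actual = 0.84 × 2.3314 = 1.9583 kWh/t
Mill draw = 1.9583 × 1147.3 = 2246.8 kW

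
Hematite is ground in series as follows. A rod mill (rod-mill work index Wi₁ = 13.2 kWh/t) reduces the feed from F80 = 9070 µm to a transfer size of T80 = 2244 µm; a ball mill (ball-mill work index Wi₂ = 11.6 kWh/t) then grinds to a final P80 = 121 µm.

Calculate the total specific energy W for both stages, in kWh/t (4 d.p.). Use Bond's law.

W = 10·Wi·(P80^(-½) − F80^(-½))
Stage 1 (9070→2244 µm, Wi₁=13.2): W₁ = 10·13.2·(0.021110 − 0.010500) = 1.4005 kWh/t
Stage 2 (2244→121 µm, Wi₂=11.6): W₂ = 10·11.6·(0.090909 − 0.021110) = 8.0967 kWh/t
W = W₁ + W₂ = 1.4005 + 8.0967 = 9.4972 kWh/t

W = 9.4972 kWh/t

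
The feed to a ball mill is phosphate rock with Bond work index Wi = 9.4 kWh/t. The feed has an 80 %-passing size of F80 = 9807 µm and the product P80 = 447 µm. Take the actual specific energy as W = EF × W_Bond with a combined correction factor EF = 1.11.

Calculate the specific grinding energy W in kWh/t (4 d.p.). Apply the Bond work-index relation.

W_Bond = 10·Wi·(1/√P₈₀ − 1/√F₈₀)
1/√447 = 0.047298;  1/√9807 = 0.010098
W = 10·9.4·(0.047298 − 0.010098) = 3.4968 kWh/t
With EF = 1.11: W = 3.4968·1.11 = 3.8815 kWh/t

W = 3.8815 kWh/t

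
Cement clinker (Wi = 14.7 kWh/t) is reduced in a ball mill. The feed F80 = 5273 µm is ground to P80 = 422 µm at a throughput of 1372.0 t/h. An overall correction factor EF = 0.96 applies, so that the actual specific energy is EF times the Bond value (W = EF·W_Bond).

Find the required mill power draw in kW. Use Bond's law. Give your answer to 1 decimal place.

P = 6758.8 kW

W = 10·Wi·(P80^(-½) − F80^(-½))
W = 10·14.7·(1/√422 − 1/√5273) = 10·14.7·(0.034908) = 5.1315 kWh/t
With EF = 0.96: W = 5.1315·0.96 = 4.9262 kWh/t
P = W·T = 4.9262·1372.0 = 6758.8 kW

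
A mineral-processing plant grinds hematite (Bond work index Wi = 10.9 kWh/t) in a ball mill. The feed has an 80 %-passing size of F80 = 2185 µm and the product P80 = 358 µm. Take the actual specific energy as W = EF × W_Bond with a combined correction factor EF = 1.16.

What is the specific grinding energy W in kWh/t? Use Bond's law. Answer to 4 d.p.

W = 3.9776 kWh/t

W = 10·Wi·[P80^(−½) − F80^(−½)]
1/√358 = 0.052852;  1/√2185 = 0.021393
W = 10·10.9·(0.052852 − 0.021393) = 3.4290 kWh/t
With EF = 1.16: W = 3.4290·1.16 = 3.9776 kWh/t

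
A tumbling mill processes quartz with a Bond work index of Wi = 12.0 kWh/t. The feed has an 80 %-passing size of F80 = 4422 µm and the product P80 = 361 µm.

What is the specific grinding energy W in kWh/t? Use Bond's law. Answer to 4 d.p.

W = 10·Wi·(P80^(-½) − F80^(-½))
1/√361 = 0.052632;  1/√4422 = 0.015038
W = 10·12.0·(0.052632 − 0.015038) = 4.5112 kWh/t

W = 4.5112 kWh/t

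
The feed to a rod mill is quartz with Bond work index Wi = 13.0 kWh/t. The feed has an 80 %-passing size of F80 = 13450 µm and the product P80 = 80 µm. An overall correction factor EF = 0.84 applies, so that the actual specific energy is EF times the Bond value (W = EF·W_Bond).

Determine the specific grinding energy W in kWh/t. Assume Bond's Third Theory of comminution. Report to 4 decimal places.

W = 10 Wi / √P80 − 10 Wi / √F80
1/√80 = 0.111803;  1/√13450 = 0.008623
W = 10·13.0·(0.111803 − 0.008623) = 13.4135 kWh/t
W_actual = 0.84 × 13.4135 = 11.2673 kWh/t

W = 11.2673 kWh/t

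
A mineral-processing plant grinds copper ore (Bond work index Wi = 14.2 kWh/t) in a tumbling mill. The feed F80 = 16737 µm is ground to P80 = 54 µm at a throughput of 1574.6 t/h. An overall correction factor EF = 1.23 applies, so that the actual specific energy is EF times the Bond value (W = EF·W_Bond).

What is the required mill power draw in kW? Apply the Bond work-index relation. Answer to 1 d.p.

W = 10 Wi / √P80 − 10 Wi / √F80
W = 10·14.2·(1/√54 − 1/√16737) = 10·14.2·(0.128353) = 18.2261 kWh/t
W_actual = 1.23 × 18.2261 = 22.4182 kWh/t
Power = W × throughput = 22.4182 kWh/t × 1574.6 t/h = 35299.6 kW

P = 35299.6 kW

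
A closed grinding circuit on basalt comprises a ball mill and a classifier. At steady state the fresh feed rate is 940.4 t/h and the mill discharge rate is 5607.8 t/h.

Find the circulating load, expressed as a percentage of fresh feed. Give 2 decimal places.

Mill node: discharge = fresh + recycle.
R = M − F = 5607.8 − 940.4 = 4667.4 t/h
CL = 100·R/F = 100·4667.4/940.4 = 496.32 %

CL = 496.32 %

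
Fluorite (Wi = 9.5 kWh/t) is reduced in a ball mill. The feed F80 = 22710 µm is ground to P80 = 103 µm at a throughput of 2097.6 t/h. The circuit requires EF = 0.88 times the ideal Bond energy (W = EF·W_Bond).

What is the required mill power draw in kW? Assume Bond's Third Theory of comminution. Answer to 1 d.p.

W = 10 Wi (1/√P80 − 1/√F80)  [Bond]
W = 10·9.5·(1/√103 − 1/√22710) = 10·9.5·(0.091897) = 8.7302 kWh/t
With EF = 0.88: W = 8.7302·0.88 = 7.6826 kWh/t
P_mill = W·ṁ = 7.6826·2097.6 = 16115.0 kW

P = 16115.0 kW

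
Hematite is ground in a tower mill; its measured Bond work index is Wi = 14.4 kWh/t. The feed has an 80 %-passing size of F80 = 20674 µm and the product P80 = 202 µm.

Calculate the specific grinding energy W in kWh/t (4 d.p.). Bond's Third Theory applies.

W = 9.1303 kWh/t

W_Bond = 10·Wi·(1/√P₈₀ − 1/√F₈₀)
1/√202 = 0.070360;  1/√20674 = 0.006955
W = 10·14.4·(0.070360 − 0.006955) = 9.1303 kWh/t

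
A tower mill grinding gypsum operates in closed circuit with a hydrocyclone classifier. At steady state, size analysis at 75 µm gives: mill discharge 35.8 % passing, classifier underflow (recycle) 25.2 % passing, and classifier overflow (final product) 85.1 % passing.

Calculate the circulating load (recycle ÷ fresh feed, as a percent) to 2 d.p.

CL = 465.09 %

Classifier node, passing 75 µm:
r = (o − d)/(d − u)
r = (85.1 − 35.8)/(35.8 − 25.2) = 49.3/10.6 = 4.6509
CL = 100·r = 465.09 %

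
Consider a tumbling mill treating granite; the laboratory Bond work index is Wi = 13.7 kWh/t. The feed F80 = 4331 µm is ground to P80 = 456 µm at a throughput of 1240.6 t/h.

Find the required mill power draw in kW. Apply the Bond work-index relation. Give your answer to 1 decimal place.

Bond: W = 10·Wi·(1/√P80 − 1/√F80)
W = 10·13.7·(1/√456 − 1/√4331) = 10·13.7·(0.031634) = 4.3339 kWh/t
Mill draw = 4.3339 × 1240.6 = 5376.6 kW

P = 5376.6 kW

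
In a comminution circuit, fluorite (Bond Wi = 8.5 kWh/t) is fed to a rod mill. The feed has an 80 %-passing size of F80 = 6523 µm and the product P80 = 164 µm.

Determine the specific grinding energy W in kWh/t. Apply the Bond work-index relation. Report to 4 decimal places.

W = 10·Wi·[P80^(−½) − F80^(−½)]
1/√164 = 0.078087;  1/√6523 = 0.012382
W = 10·8.5·(0.078087 − 0.012382) = 5.5849 kWh/t

W = 5.5849 kWh/t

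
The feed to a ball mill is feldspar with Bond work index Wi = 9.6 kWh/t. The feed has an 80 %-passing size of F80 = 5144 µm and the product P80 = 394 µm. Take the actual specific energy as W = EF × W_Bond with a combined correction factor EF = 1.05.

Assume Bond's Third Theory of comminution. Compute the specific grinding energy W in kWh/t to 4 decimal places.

Bond: W = 10·Wi·(1/√P80 − 1/√F80)
1/√394 = 0.050379;  1/√5144 = 0.013943
W = 10·9.6·(0.050379 − 0.013943) = 3.4979 kWh/t
Corrected W = EF·W_Bond = 1.05·3.4979 = 3.6728 kWh/t

W = 3.6728 kWh/t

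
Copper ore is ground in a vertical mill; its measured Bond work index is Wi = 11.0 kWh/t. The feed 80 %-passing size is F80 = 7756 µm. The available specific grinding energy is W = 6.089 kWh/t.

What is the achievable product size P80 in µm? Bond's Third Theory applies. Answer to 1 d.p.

P80 = 224.7 µm

W = 10 Wi / √P80 − 10 Wi / √F80
P80^-0.5 = F80^-0.5 + W/(10 Wi)
  = 6.0890/(10·11.0) + 1/√7756 = 0.055355 + 0.011355 = 0.066709
P80 = (1/0.066709)² = 14.9904² = 224.71 µm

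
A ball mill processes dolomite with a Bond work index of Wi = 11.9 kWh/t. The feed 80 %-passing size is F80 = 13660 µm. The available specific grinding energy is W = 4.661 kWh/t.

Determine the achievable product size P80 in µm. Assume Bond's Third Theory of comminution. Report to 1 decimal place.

P80 = 439.1 µm

W = 10 Wi (P80^-0.5 − F80^-0.5)
1/√P80 = 1/√F80 + W/(10·Wi)
  = 4.6610/(10·11.9) + 1/√13660 = 0.039168 + 0.008556 = 0.047724
P80 = (1/0.047724)² = 20.9538² = 439.06 µm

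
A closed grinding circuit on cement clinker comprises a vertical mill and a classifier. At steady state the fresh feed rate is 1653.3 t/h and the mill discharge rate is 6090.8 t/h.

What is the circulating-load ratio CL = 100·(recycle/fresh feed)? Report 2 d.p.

CL = 268.40 %

M = F + R at steady state, so:
R = M − F = 6090.8 − 1653.3 = 4437.5 t/h
CL = 100·R/F = 100·4437.5/1653.3 = 268.40 %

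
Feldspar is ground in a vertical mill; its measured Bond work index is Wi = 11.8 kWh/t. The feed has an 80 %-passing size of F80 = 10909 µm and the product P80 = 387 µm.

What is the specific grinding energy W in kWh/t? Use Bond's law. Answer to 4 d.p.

W = 10 Wi (P80^-0.5 − F80^-0.5)
1/√387 = 0.050833;  1/√10909 = 0.009574
W = 10·11.8·(0.050833 − 0.009574) = 4.8685 kWh/t

W = 4.8685 kWh/t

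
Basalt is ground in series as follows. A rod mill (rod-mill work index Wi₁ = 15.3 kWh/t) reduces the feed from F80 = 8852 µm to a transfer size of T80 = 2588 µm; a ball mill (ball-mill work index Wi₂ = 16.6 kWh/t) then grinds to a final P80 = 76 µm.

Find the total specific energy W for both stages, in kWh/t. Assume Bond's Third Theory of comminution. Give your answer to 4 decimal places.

Bond: W = 10·Wi·(1/√P80 − 1/√F80)
Stage 1 (8852→2588 µm, Wi₁=15.3): W₁ = 10·15.3·(0.019657 − 0.010629) = 1.3813 kWh/t
Stage 2 (2588→76 µm, Wi₂=16.6): W₂ = 10·16.6·(0.114708 − 0.019657) = 15.7784 kWh/t
W = W₁ + W₂ = 1.3813 + 15.7784 = 17.1598 kWh/t

W = 17.1598 kWh/t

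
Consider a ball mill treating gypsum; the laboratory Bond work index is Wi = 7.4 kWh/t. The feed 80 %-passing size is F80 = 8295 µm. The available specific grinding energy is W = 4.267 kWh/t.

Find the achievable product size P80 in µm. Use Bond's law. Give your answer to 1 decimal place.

Bond:  W = 10 Wi (1/√P − 1/√F)
⇒ 1/√P80 = W/(10·Wi) + 1/√F80
  = 4.2670/(10·7.4) + 1/√8295 = 0.057662 + 0.010980 = 0.068642
P80 = (1/0.068642)² = 14.5684² = 212.24 µm

P80 = 212.2 µm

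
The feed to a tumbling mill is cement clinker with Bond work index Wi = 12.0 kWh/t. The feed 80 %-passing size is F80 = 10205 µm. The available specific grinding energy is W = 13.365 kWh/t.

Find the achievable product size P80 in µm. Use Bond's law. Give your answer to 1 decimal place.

Bond:  W = 10 Wi (1/√P − 1/√F)
⇒ 1/√P80 = W/(10·Wi) + 1/√F80
  = 13.3650/(10·12.0) + 1/√10205 = 0.111375 + 0.009899 = 0.121274
P80 = (1/0.121274)² = 8.2458² = 67.99 µm

P80 = 68.0 µm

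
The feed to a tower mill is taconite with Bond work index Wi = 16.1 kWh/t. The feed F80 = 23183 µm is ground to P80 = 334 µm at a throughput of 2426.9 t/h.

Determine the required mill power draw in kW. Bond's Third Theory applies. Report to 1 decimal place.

Bond:  W = 10 Wi (1/√P − 1/√F)
W = 10·16.1·(1/√334 − 1/√23183) = 10·16.1·(0.048150) = 7.7521 kWh/t
P_mill = W·ṁ = 7.7521·2426.9 = 18813.6 kW

P = 18813.6 kW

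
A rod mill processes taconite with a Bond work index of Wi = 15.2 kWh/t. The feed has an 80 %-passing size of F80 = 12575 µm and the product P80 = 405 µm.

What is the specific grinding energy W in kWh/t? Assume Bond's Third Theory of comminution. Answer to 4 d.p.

W = 10 Wi (1/√P80 − 1/√F80)  [Bond]
1/√405 = 0.049690;  1/√12575 = 0.008918
W = 10·15.2·(0.049690 − 0.008918) = 6.1975 kWh/t

W = 6.1975 kWh/t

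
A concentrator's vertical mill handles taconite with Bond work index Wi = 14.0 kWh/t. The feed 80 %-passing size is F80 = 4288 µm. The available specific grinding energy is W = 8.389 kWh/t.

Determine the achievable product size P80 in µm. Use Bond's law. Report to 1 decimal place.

P80 = 176.9 µm

W_Bond = 10·Wi·(1/√P₈₀ − 1/√F₈₀)
⇒ 1/√P80 = W/(10 Wi) + 1/√F80
  = 8.3890/(10·14.0) + 1/√4288 = 0.059921 + 0.015271 = 0.075193
P80 = (1/0.075193)² = 13.2992² = 176.87 µm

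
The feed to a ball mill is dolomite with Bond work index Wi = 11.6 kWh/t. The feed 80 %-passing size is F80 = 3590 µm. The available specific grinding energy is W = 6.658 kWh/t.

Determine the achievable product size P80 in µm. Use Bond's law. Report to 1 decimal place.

W = 10·Wi·(P80^(-½) − F80^(-½))
1/√P80 = 1/√F80 + W/(10·Wi)
  = 6.6580/(10·11.6) + 1/√3590 = 0.057397 + 0.016690 = 0.074086
P80 = (1/0.074086)² = 13.4978² = 182.19 µm

P80 = 182.2 µm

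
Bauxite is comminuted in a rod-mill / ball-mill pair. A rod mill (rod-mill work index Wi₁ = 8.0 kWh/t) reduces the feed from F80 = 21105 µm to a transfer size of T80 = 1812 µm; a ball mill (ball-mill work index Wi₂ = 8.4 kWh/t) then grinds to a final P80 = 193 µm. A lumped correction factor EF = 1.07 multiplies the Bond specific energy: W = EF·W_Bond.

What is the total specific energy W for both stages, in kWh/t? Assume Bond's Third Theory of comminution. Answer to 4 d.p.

W = 5.7799 kWh/t

W = 10 Wi (1/√P80 − 1/√F80)  [Bond]
Stage 1 (21105→1812 µm, Wi₁=8.0): W₁ = 10·8.0·(0.023492 − 0.006883) = 1.3287 kWh/t
Stage 2 (1812→193 µm, Wi₂=8.4): W₂ = 10·8.4·(0.071982 − 0.023492) = 4.0731 kWh/t
W = W₁ + W₂ = 1.3287 + 4.0731 = 5.4018 kWh/t
Corrected W = EF·W_Bond = 1.07·5.4018 = 5.7799 kWh/t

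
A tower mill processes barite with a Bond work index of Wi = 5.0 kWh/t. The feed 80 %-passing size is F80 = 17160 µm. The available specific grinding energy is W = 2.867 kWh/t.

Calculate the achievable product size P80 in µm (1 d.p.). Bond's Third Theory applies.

Bond:  W = 10 Wi (1/√P − 1/√F)
P80^(−½) = W/(10 Wi) + F80^(−½)
  = 2.8670/(10·5.0) + 1/√17160 = 0.057340 + 0.007634 = 0.064974
P80 = (1/0.064974)² = 15.3908² = 236.88 µm

P80 = 236.9 µm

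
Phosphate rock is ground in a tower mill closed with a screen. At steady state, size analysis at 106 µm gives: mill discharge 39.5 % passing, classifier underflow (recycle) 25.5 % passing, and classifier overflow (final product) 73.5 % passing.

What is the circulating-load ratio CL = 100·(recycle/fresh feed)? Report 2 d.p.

CL = 242.86 %

Classifier node, passing 106 µm:
Fd + Rd = Ru + Fo ⇒ R/F = (o−d)/(d−u)
r = (73.5 − 39.5)/(39.5 − 25.5) = 34.0/14.0 = 2.4286
CL = 100·r = 242.86 %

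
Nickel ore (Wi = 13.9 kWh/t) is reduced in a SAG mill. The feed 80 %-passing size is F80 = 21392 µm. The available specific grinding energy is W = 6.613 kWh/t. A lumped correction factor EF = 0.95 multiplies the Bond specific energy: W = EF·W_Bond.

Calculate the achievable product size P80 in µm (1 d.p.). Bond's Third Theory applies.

P80 = 308.7 µm

W = 10·Wi·[P80^(−½) − F80^(−½)]
W_Bond = W / EF = 6.613 / 0.95 = 6.9611 kWh/t
P80^-0.5 = F80^-0.5 + W_Bond/(10 Wi)
  = 6.9611/(10·13.9) + 1/√21392 = 0.050080 + 0.006837 = 0.056917
P80 = (1/0.056917)² = 17.5696² = 308.69 µm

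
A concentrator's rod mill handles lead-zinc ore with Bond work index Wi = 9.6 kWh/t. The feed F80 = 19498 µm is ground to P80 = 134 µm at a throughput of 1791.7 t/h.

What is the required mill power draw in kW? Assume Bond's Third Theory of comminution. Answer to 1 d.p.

P = 13627.0 kW

W = 10·Wi·[P80^(−½) − F80^(−½)]
W = 10·9.6·(1/√134 − 1/√19498) = 10·9.6·(0.079225) = 7.6056 kWh/t
Mill draw = 7.6056 × 1791.7 = 13627.0 kW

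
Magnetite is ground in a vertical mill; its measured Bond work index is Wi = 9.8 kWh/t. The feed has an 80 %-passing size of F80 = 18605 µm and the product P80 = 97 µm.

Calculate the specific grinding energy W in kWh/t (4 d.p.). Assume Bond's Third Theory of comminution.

W = 10·Wi·[P80^(−½) − F80^(−½)]
1/√97 = 0.101535;  1/√18605 = 0.007331
W = 10·9.8·(0.101535 − 0.007331) = 9.2319 kWh/t

W = 9.2319 kWh/t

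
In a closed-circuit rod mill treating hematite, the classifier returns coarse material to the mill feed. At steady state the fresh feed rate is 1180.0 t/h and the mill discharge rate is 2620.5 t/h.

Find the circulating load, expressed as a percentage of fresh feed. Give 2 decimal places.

CL = 122.08 %

Steady state: M = F + R.
R = M − F = 2620.5 − 1180.0 = 1440.5 t/h
CL = 100·R/F = 100·1440.5/1180.0 = 122.08 %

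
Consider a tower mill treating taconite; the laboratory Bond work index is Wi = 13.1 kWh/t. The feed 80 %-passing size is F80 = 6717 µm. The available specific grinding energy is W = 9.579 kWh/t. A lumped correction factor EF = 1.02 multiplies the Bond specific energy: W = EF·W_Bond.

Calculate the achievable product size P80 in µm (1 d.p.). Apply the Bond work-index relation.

P80 = 142.1 µm

W_Bond = 10·Wi·(1/√P₈₀ − 1/√F₈₀)
W_Bond = W / EF = 9.579 / 1.02 = 9.3912 kWh/t
1/√P80 = 1/√F80 + W_Bond/(10·Wi)
  = 9.3912/(10·13.1) + 1/√6717 = 0.071688 + 0.012201 = 0.083890
P80 = (1/0.083890)² = 11.9204² = 142.10 µm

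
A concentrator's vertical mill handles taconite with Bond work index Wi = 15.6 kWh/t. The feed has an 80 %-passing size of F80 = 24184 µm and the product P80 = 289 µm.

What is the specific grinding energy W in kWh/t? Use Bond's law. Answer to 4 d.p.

W = 10·Wi·(P80^(-½) − F80^(-½))
1/√289 = 0.058824;  1/√24184 = 0.006430
W = 10·15.6·(0.058824 − 0.006430) = 8.1733 kWh/t

W = 8.1733 kWh/t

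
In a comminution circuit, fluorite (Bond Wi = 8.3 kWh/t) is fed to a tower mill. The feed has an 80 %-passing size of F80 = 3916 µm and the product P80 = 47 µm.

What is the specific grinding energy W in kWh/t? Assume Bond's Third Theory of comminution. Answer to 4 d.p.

W = 10.7804 kWh/t

W = 10 Wi (P80^-0.5 − F80^-0.5)
1/√47 = 0.145865;  1/√3916 = 0.015980
W = 10·8.3·(0.145865 − 0.015980) = 10.7804 kWh/t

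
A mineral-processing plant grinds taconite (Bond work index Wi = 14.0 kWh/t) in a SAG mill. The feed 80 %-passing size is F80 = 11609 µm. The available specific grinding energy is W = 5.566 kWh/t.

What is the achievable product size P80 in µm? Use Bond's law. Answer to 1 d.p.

P80 = 415.8 µm

W = 10 Wi / √P80 − 10 Wi / √F80
⇒ 1/√P80 = W/(10·Wi) + 1/√F80
  = 5.5660/(10·14.0) + 1/√11609 = 0.039757 + 0.009281 = 0.049038
P80 = (1/0.049038)² = 20.3922² = 415.84 µm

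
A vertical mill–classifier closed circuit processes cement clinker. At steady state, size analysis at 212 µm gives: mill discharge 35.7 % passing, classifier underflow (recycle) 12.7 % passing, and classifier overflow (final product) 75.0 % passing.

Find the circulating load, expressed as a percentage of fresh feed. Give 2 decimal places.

Mass balance on the −212 µm fraction:
d + r·d = r·u + o → r(d−u) = o−d
r = (75.0 − 35.7)/(35.7 − 12.7) = 39.3/23.0 = 1.7087
CL = 100·r = 170.87 %

CL = 170.87 %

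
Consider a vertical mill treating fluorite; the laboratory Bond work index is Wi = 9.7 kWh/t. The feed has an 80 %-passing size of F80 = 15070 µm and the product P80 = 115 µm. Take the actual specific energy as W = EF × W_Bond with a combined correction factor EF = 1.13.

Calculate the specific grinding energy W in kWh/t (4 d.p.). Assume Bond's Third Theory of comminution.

W = 9.3283 kWh/t

W_Bond = 10·Wi·(1/√P₈₀ − 1/√F₈₀)
1/√115 = 0.093250;  1/√15070 = 0.008146
W = 10·9.7·(0.093250 − 0.008146) = 8.2551 kWh/t
With EF = 1.13: W = 8.2551·1.13 = 9.3283 kWh/t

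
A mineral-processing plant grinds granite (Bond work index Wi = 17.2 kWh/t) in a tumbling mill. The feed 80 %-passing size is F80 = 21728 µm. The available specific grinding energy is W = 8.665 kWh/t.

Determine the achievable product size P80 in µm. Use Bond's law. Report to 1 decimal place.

W = 10 Wi (1/√P80 − 1/√F80)  [Bond]
P80^(−½) = W/(10 Wi) + F80^(−½)
  = 8.6650/(10·17.2) + 1/√21728 = 0.050378 + 0.006784 = 0.057162
P80 = (1/0.057162)² = 17.4941² = 306.05 µm

P80 = 306.0 µm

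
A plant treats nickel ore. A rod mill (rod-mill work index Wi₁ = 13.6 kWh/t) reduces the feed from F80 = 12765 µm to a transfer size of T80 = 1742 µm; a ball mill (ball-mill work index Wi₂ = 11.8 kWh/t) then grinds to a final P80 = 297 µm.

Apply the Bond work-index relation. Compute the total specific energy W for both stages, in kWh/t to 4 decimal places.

W = 6.0746 kWh/t

Bond:  W = 10 Wi (1/√P − 1/√F)
Stage 1 (12765→1742 µm, Wi₁=13.6): W₁ = 10·13.6·(0.023959 − 0.008851) = 2.0547 kWh/t
Stage 2 (1742→297 µm, Wi₂=11.8): W₂ = 10·11.8·(0.058026 − 0.023959) = 4.0198 kWh/t
W = W₁ + W₂ = 2.0547 + 4.0198 = 6.0746 kWh/t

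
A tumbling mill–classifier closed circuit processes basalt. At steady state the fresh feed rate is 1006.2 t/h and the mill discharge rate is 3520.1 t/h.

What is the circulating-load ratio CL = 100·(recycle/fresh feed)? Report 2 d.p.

CL = 249.84 %

M = F + R at steady state, so:
R = M − F = 3520.1 − 1006.2 = 2513.9 t/h
CL = 100·R/F = 100·2513.9/1006.2 = 249.84 %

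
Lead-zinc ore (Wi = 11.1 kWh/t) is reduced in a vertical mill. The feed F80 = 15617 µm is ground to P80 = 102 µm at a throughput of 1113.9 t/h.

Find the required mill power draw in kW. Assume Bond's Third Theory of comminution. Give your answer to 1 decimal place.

W = 10 Wi / √P80 − 10 Wi / √F80
W = 10·11.1·(1/√102 − 1/√15617) = 10·11.1·(0.091013) = 10.1024 kWh/t
P = W·T = 10.1024·1113.9 = 11253.1 kW

P = 11253.1 kW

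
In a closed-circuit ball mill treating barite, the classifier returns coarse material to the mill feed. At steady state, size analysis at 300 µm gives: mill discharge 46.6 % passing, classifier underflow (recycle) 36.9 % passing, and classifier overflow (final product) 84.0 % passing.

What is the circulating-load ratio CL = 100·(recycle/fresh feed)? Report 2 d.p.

CL = 385.57 %

Balance %-passing 300 µm (r = R/F):
r = (o − d)/(d − u)
r = (84.0 − 46.6)/(46.6 − 36.9) = 37.4/9.7 = 3.8557
CL = 100·r = 385.57 %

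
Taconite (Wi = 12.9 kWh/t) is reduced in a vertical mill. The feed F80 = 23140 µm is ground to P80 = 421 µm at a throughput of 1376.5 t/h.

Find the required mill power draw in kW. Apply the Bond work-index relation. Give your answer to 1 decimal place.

W_Bond = 10·Wi·(1/√P₈₀ − 1/√F₈₀)
W = 10·12.9·(1/√421 − 1/√23140) = 10·12.9·(0.042163) = 5.4391 kWh/t
P_mill = W·ṁ = 5.4391·1376.5 = 7486.9 kW

P = 7486.9 kW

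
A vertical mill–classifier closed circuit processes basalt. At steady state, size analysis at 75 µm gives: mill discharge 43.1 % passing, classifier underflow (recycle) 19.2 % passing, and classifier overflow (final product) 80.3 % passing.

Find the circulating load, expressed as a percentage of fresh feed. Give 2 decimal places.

Two-product formula at 75 µm:
(1+r)d = ru + o → r = (o−d)/(d−u)
r = (80.3 − 43.1)/(43.1 − 19.2) = 37.2/23.9 = 1.5565
CL = 100·r = 155.65 %

CL = 155.65 %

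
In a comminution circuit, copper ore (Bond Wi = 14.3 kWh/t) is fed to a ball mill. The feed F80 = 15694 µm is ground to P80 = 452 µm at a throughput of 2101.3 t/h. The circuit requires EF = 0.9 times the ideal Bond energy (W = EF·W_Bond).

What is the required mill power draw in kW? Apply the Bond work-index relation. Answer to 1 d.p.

P = 10561.6 kW

W = 10 Wi (P80^-0.5 − F80^-0.5)
W = 10·14.3·(1/√452 − 1/√15694) = 10·14.3·(0.039054) = 5.5847 kWh/t
Apply correction: 5.5847 × 0.9 = 5.0262 kWh/t
P = W·T = 5.0262·2101.3 = 10561.6 kW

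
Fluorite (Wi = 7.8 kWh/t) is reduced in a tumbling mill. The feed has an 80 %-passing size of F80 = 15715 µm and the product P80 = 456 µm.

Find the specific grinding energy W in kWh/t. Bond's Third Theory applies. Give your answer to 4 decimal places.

W = 3.0305 kWh/t

W = 10 Wi / √P80 − 10 Wi / √F80
1/√456 = 0.046829;  1/√15715 = 0.007977
W = 10·7.8·(0.046829 − 0.007977) = 3.0305 kWh/t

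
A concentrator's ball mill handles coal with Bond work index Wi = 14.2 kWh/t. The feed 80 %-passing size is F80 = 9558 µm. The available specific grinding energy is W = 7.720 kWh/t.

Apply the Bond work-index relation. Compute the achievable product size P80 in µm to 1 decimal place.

W = 10·Wi·(P80^(-½) − F80^(-½))
1/√P80 = 1/√F80 + W/(10·Wi)
  = 7.7200/(10·14.2) + 1/√9558 = 0.054366 + 0.010229 = 0.064595
P80 = (1/0.064595)² = 15.4811² = 239.67 µm

P80 = 239.7 µm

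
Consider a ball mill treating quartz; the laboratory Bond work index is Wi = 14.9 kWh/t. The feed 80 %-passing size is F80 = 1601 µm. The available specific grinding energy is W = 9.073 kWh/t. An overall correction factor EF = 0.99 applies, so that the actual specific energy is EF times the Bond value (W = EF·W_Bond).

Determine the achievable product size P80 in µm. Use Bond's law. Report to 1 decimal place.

W = 10 Wi (1/√P80 − 1/√F80)  [Bond]
W_Bond = W / EF = 9.073 / 0.99 = 9.1646 kWh/t
⇒ 1/√P80 = W_Bond/(10 Wi) + 1/√F80
  = 9.1646/(10·14.9) + 1/√1601 = 0.061508 + 0.024992 = 0.086500
P80 = (1/0.086500)² = 11.5607² = 133.65 µm

P80 = 133.6 µm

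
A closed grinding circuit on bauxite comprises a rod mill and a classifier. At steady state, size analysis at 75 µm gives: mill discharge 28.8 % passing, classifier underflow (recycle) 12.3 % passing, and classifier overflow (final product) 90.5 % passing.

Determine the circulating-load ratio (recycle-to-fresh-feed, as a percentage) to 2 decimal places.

Two-product formula at 75 µm:
(1+r)d = ru + o → r = (o−d)/(d−u)
r = (90.5 − 28.8)/(28.8 − 12.3) = 61.7/16.5 = 3.7394
CL = 100·r = 373.94 %

CL = 373.94 %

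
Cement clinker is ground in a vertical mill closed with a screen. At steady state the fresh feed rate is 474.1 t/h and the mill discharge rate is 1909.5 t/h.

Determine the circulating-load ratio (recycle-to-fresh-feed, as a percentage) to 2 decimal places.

CL = 302.76 %

Mill node: discharge = fresh + recycle.
R = M − F = 1909.5 − 474.1 = 1435.4 t/h
CL = 100·R/F = 100·1435.4/474.1 = 302.76 %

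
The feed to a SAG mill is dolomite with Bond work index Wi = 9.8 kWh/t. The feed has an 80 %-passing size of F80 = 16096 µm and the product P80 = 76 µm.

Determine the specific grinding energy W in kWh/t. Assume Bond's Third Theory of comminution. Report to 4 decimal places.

Bond:  W = 10 Wi (1/√P − 1/√F)
1/√76 = 0.114708;  1/√16096 = 0.007882
W = 10·9.8·(0.114708 − 0.007882) = 10.4689 kWh/t

W = 10.4689 kWh/t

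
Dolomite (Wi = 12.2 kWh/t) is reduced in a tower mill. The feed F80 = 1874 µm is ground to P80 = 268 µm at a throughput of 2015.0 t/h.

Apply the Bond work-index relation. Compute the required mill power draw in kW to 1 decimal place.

P = 9337.7 kW

W = 10·Wi·[P80^(−½) − F80^(−½)]
W = 10·12.2·(1/√268 − 1/√1874) = 10·12.2·(0.037985) = 4.6341 kWh/t
Power = W × throughput = 4.6341 kWh/t × 2015.0 t/h = 9337.7 kW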